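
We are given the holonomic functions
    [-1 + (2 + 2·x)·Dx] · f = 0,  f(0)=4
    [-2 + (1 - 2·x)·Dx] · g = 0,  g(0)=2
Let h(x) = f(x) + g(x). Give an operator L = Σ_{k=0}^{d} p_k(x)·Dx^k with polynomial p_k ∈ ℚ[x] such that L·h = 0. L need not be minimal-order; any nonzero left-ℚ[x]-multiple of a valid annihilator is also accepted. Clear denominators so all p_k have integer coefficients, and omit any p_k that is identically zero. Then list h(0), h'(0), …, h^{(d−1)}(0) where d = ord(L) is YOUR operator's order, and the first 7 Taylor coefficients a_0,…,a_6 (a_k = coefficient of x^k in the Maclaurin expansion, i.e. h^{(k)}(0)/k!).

f: a_k = 4, 2, -1/2, 1/4, -5/32, 7/64, -21/256, …
g: a_k = 2, 4, 8, 16, 32, 64, 128, …
Sum ⇒ L₀ = lclm(L_f,L_g) in ℚ(x)⟨Dx⟩.
L = (6 + 4·x) + (-11 - 20·x - 12·x^2)·Dx + (2 + 2·x - 8·x^2 - 8·x^3)·Dx^2  (order 2).
h: a_k = 6, 6, 15/2, 65/4, 1019/32, 4103/64, 32747/256, …
ICs: h(0) = 6, h′(0) = 6.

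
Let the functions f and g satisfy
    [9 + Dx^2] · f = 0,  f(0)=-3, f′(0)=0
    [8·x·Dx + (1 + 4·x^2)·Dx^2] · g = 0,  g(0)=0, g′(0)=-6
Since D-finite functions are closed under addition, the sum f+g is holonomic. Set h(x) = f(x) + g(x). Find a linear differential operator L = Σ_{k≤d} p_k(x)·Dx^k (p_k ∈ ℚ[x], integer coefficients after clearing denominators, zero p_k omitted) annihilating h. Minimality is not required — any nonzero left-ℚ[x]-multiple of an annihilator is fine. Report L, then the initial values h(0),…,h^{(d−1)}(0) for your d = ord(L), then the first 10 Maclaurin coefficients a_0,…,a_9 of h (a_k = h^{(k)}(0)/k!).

f: a_k = -3, 0, 27/2, 0, -81/8, 0, 243/80, 0, -2187/4480, 0, …
g: a_k = 0, -6, 0, 8, 0, -96/5, 0, 384/7, 0, -512/3, …
Weyl lclm of L_f,L_g ⇒ L₀ (ord ≤ 4).
L = (-2808·x + 19008·x^3 + 10368·x^5)·Dx + (9 + 1548·x^2 + 7344·x^4 + 5184·x^6)·Dx^2 + (-312·x + 2112·x^3 + 1152·x^5)·Dx^3 + (1 + 172·x^2 + 816·x^4 + 576·x^6)·Dx^4  (order 4).
h: a_k = -3, -6, 27/2, 8, -81/8, -96/5, 243/80, 384/7, -2187/4480, -512/3, …
ICs: h(0) = -3, h′(0) = -6, h′′(0) = 27, h′′′(0) = 48.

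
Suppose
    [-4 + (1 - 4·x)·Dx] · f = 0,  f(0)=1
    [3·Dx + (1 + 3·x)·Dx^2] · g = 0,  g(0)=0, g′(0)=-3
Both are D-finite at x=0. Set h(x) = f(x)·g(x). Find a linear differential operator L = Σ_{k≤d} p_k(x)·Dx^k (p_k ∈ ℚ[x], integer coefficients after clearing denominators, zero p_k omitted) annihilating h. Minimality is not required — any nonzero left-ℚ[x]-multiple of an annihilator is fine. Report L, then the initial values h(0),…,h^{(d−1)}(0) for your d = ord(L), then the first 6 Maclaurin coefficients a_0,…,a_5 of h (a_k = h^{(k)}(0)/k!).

f: a_k = 1, 4, 16, 64, 256, 1024, …
g: a_k = 0, -3, 9/2, -9, 81/4, -243/5, …
f·g: L₀ = L_f ⊗_s L_g, ord ≤ 1·2.
L = 12 + (5 + 36·x)·Dx + (-1 + x + 12·x^2)·Dx^2  (order 2).
h: a_k = 0, -3, -15/2, -39, -543/4, -2958/5, …
ICs: h(0) = 0, h′(0) = -3.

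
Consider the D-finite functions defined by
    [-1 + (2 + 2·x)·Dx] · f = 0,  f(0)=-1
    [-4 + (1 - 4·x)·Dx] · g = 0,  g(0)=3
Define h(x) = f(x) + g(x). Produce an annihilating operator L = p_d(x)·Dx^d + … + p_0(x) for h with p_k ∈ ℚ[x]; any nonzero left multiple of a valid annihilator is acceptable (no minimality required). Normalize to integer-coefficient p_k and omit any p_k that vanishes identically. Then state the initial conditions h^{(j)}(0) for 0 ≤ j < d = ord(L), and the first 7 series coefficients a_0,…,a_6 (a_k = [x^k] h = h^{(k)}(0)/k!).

L = (68 + 48·x) + (-129 - 248·x - 144·x^2)·Dx + (14 - 18·x - 128·x^2 - 96·x^3)·Dx^2  (order 2).
h: a_k = 2, 23/2, 385/8, 3071/16, 98309/128, 786425/256, 12582933/1024, …
ICs: h(0) = 2, h′(0) = 23/2.

f: a_k = -1, -1/2, 1/8, -1/16, 5/128, -7/256, 21/1024, …
g: a_k = 3, 12, 48, 192, 768, 3072, 12288, …
f+g: L₀ = lclm(L_f,L_g), ord ≤ 1+1.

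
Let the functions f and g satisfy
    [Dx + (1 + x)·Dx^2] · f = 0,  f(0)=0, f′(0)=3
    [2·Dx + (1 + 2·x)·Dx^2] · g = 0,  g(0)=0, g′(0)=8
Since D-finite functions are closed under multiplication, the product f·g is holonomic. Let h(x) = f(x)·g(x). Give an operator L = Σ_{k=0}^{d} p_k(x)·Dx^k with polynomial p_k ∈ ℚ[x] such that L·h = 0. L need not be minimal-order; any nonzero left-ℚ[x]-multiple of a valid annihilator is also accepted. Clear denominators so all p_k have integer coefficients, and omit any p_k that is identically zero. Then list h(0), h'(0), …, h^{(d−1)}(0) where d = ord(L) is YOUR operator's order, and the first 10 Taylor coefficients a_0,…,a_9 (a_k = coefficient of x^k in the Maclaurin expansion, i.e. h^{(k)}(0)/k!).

f: a_k = 0, 3, -3/2, 1, -3/4, 3/5, -1/2, 3/7, -3/8, 1/3, …
g: a_k = 0, 8, -8, 32/3, -16, 128/5, -128/3, 512/7, -128, 2048/9, …
h₀=f·g: eliminate ⇒ L₀, order ≤ 2·2.
L = (20 + 48·x + 32·x^2)·Dx + (66 + 268·x + 360·x^2 + 160·x^3)·Dx^2 + (32 + 180·x + 372·x^2 + 336·x^3 + 112·x^4)·Dx^3 + (3 + 22·x + 63·x^2 + 88·x^3 + 60·x^4 + 16·x^5)·Dx^4  (order 4).
h: a_k = 0, 0, 24, -36, 52, -78, 1834/15, -996/5, 2344/7, -20193/35, …
ICs: h(0) = 0, h′(0) = 0, h′′(0) = 48, h′′′(0) = -216.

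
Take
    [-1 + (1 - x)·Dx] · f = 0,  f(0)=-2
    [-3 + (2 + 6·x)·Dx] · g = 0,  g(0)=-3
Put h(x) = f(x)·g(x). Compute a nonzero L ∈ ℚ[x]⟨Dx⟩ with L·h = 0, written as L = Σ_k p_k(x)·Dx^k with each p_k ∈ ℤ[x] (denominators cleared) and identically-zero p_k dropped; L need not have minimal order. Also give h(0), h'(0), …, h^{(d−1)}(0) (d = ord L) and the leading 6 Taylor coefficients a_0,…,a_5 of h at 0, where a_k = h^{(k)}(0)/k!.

L = (5 + 3·x) + (-2 - 4·x + 6·x^2)·Dx  (order 1).
h: a_k = 6, 15, 33/4, 147/8, -39/64, 5025/128, …
ICs: h(0) = 6.

f: a_k = -2, -2, -2, -2, -2, -2, …
g: a_k = -3, -9/2, 27/8, -81/16, 1215/128, -5103/256, …
h₀=f·g: eliminate ⇒ L₀, order ≤ 1·1.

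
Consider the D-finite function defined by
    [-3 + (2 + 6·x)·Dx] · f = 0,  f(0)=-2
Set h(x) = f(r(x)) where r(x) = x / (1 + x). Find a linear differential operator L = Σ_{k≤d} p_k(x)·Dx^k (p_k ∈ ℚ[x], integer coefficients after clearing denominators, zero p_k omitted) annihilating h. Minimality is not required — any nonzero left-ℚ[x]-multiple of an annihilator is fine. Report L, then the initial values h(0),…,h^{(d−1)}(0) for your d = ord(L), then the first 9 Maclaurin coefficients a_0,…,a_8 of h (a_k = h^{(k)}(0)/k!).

L = -3 + (2 + 10·x + 8·x^2)·Dx  (order 1).
h: a_k = -2, -3, 21/4, -87/8, 1677/64, -9069/128, 106305/512, -658335/1024, 33903165/16384, …
ICs: h(0) = -2.

f: a_k = -2, -3, 9/4, -27/8, 405/64, -1701/128, 15309/512, -72171/1024, 2814669/16384, …
f∘r: x↦r, Dx↦Dx/r' in L_f ⇒ L₀.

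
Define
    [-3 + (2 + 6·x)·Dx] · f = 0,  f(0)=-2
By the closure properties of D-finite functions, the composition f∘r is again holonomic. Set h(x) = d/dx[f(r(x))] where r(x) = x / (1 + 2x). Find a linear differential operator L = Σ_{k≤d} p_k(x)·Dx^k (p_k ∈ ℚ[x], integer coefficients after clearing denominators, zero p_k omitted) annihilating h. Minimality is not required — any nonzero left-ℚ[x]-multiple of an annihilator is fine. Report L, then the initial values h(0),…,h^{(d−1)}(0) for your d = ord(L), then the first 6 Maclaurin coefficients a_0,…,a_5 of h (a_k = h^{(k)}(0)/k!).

f: a_k = -2, -3, 9/4, -27/8, 405/64, -1701/128, …
Substitute x→r, Dx→(1/r')Dx; clear ⇒ L₀.
Derive L from L₀ (diff closure).
L = (-11 - 40·x) + (-2 - 14·x - 20·x^2)·Dx  (order 1).
h: a_k = -3, 33/2, -585/8, 4965/16, -169545/128, 1477503/256, …
ICs: h(0) = -3.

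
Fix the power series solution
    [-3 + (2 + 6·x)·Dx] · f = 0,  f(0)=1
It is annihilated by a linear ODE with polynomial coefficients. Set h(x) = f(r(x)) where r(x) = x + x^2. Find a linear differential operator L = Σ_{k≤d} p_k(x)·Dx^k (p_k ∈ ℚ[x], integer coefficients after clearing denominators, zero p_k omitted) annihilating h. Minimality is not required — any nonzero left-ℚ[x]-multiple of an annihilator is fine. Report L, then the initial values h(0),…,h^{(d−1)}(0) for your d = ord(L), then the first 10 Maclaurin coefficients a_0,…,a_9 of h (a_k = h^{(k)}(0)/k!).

L = (-3 - 6·x) + (2 + 6·x + 6·x^2)·Dx  (order 1).
h: a_k = 1, 3/2, 3/8, -9/16, 99/128, -243/256, 999/1024, -1377/2048, -6237/32768, 119313/65536, …
ICs: h(0) = 1.

f: a_k = 1, 3/2, -9/8, 27/16, -405/128, 1701/256, -15309/1024, 72171/2048, -2814669/32768, 14073345/65536, …
L₀ from L_f via x↦r, Dx↦r'^{-1}Dx.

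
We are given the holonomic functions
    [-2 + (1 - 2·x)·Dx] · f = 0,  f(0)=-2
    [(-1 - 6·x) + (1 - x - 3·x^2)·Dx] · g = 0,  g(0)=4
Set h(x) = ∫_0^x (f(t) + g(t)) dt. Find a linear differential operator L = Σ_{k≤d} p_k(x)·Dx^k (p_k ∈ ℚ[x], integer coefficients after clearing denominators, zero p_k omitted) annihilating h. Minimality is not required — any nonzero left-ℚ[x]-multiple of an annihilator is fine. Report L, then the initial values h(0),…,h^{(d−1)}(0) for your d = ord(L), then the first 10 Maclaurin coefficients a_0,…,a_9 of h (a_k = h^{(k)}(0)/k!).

f: a_k = -2, -4, -8, -16, -32, -64, -128, -256, -512, -1024, …
g: a_k = 4, 4, 16, 28, 76, 160, 388, 868, 2032, 4636, …
L₀ := lclm(L_f,L_g); ord L₀ ≤ 1+1.
h=∫₀ˣh₀: take L = L₀·Dx.
L = (8 - 36·x + 108·x^2 - 72·x^3)·Dx + (-2·x - 54·x^2 + 192·x^3 - 144·x^4)·Dx^2 + (-1 + 9·x - 23·x^2 + 6·x^3 + 42·x^4 - 36·x^5)·Dx^3  (order 3).
h: a_k = 0, 2, 0, 8/3, 3, 44/5, 16, 260/7, 153/2, 1520/9, …
ICs: h(0) = 0, h′(0) = 2, h′′(0) = 0.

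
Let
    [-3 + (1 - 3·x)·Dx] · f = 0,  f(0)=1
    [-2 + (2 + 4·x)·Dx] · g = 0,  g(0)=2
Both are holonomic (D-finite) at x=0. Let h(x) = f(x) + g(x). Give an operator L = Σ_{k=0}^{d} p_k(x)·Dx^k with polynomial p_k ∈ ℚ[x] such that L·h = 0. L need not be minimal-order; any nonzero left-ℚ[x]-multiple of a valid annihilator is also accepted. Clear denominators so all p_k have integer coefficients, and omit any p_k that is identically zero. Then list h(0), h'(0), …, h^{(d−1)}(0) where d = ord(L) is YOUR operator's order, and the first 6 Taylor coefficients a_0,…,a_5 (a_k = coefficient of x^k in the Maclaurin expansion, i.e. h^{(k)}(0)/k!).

L = (-42 - 54·x) + (38 + 132·x + 162·x^2)·Dx + (-4 - 14·x + 42·x^2 + 108·x^3)·Dx^2  (order 2).
h: a_k = 3, 5, 8, 28, 319/4, 979/4, …
ICs: h(0) = 3, h′(0) = 5.

f: a_k = 1, 3, 9, 27, 81, 243, …
g: a_k = 2, 2, -1, 1, -5/4, 7/4, …
Weyl lclm of L_f,L_g ⇒ L₀ (ord ≤ 2).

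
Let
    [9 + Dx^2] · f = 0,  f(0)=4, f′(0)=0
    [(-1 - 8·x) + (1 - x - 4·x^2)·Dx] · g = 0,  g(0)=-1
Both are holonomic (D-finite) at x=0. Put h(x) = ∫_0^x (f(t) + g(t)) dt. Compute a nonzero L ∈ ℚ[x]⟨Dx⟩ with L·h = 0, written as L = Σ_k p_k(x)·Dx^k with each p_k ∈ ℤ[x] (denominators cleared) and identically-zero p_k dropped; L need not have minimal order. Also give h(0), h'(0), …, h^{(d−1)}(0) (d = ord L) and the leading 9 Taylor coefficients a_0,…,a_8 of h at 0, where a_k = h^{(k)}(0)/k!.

L = (-567 - 4806·x - 3321·x^2 - 9936·x^3 - 6480·x^4 - 10368·x^5)·Dx + (171 - 117·x - 441·x^2 + 135·x^3 - 540·x^4 - 3888·x^5 - 5184·x^6)·Dx^2 + (-63 - 534·x - 369·x^2 - 1104·x^3 - 720·x^4 - 1152·x^5)·Dx^3 + (19 - 13·x - 49·x^2 + 15·x^3 - 60·x^4 - 432·x^5 - 576·x^6)·Dx^4  (order 4).
h: a_k = 0, 3, -1/2, -23/3, -9/4, -31/10, -65/6, -3701/140, -441/8, …
ICs: h(0) = 0, h′(0) = 3, h′′(0) = -1, h′′′(0) = -46.

f: a_k = 4, 0, -18, 0, 27/2, 0, -81/20, 0, 729/1120, …
g: a_k = -1, -1, -5, -9, -29, -65, -181, -441, -1165, …
Sum ⇒ L₀ = lclm(L_f,L_g) in ℚ(x)⟨Dx⟩.
∫: right-multiply L₀ by Dx.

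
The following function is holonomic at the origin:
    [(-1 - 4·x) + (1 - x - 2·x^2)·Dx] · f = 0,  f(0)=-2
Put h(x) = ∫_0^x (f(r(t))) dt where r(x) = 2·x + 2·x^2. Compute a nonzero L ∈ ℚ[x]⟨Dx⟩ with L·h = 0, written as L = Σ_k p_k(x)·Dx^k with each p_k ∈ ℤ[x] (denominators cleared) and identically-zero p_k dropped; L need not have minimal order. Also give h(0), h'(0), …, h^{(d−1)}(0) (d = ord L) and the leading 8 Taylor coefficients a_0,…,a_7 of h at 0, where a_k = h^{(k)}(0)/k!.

L = (2 + 20·x + 48·x^2 + 32·x^3)·Dx + (-1 + 2·x + 10·x^2 + 16·x^3 + 8·x^4)·Dx^2  (order 2).
h: a_k = 0, -2, -2, -28/3, -32, -616/5, -1496/3, -14416/7, …
ICs: h(0) = 0, h′(0) = -2.

f: a_k = -2, -2, -6, -10, -22, -42, -86, -170, …
Substitute x→r, Dx→(1/r')Dx; clear ⇒ L₀.
Integrate: L := L₀·Dx.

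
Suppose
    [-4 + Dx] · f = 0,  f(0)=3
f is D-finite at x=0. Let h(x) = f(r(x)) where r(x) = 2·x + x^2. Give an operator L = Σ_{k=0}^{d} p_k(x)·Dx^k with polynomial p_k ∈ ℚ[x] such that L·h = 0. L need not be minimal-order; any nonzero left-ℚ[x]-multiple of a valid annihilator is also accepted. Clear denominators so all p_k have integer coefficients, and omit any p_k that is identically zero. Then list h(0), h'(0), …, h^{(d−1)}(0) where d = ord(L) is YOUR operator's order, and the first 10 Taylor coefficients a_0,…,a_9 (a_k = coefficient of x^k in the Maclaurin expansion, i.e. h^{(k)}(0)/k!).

f: a_k = 3, 12, 24, 32, 32, 128/5, 256/15, 1024/105, 512/105, 2048/945, …
Substitute x→r, Dx→(1/r')Dx; clear ⇒ L₀.
L = (-8 - 8·x) + Dx  (order 1).
h: a_k = 3, 24, 108, 352, 920, 10176/5, 59104/15, 717056/105, 376928/35, 2956544/189, …
ICs: h(0) = 3.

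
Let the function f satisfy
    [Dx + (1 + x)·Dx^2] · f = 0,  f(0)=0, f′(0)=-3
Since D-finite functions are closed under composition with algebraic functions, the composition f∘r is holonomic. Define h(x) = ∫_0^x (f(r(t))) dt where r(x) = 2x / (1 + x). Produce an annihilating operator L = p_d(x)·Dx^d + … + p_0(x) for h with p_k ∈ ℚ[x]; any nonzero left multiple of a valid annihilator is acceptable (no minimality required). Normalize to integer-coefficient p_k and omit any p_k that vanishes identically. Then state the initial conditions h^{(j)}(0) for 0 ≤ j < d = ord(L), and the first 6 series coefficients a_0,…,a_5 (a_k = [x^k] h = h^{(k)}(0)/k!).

L = (4 + 6·x)·Dx^2 + (1 + 4·x + 3·x^2)·Dx^3  (order 3).
h: a_k = 0, 0, -3, 4, -13/2, 12, …
ICs: h(0) = 0, h′(0) = 0, h′′(0) = -6.

f: a_k = 0, -3, 3/2, -1, 3/4, -3/5, …
Change of var in L_f (x↦r) gives L₀.
h=∫₀ˣh₀: take L = L₀·Dx.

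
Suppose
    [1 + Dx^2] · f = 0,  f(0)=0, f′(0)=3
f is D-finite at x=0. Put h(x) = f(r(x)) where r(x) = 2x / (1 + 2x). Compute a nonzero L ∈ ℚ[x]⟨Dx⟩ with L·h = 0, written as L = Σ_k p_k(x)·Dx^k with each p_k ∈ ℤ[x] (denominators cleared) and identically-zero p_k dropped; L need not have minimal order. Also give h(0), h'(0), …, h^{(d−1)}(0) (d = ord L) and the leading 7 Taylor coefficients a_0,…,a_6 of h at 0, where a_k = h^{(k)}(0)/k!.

L = 4 + (4 + 24·x + 48·x^2 + 32·x^3)·Dx + (1 + 8·x + 24·x^2 + 32·x^3 + 16·x^4)·Dx^2  (order 2).
h: a_k = 0, 6, -12, 20, -24, 4/5, 120, …
ICs: h(0) = 0, h′(0) = 6.

f: a_k = 0, 3, 0, -1/2, 0, 1/40, 0, …
L₀ from L_f via x↦r, Dx↦r'^{-1}Dx.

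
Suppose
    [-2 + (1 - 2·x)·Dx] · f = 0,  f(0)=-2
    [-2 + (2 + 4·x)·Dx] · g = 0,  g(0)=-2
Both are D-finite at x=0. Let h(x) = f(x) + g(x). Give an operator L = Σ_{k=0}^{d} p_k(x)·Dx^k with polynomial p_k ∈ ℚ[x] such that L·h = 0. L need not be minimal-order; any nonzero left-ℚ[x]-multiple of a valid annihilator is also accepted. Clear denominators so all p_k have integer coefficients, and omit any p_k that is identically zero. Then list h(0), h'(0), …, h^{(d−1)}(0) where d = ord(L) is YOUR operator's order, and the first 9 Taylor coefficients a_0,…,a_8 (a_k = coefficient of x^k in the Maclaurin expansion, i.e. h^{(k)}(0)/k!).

L = (-10 - 12·x) + (9 + 28·x + 36·x^2)·Dx + (-1 - 6·x + 4·x^2 + 24·x^3)·Dx^2  (order 2).
h: a_k = -4, -6, -7, -17, -123/4, -263/4, -1003/8, -2081/8, -32339/64, …
ICs: h(0) = -4, h′(0) = -6.

f: a_k = -2, -4, -8, -16, -32, -64, -128, -256, -512, …
g: a_k = -2, -2, 1, -1, 5/4, -7/4, 21/8, -33/8, 429/64, …
Weyl lclm of L_f,L_g ⇒ L₀ (ord ≤ 2).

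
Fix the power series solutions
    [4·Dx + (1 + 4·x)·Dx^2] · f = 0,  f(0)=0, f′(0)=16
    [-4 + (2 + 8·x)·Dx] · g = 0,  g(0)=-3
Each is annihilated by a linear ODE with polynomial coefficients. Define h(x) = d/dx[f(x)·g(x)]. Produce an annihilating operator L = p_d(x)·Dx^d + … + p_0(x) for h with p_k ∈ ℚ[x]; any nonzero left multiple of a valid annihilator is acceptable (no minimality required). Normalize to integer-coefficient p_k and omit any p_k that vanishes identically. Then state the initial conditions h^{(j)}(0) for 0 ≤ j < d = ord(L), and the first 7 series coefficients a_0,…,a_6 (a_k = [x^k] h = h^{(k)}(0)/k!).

f: a_k = 0, 16, -32, 256/3, -256, 4096/5, -8192/3, …
g: a_k = -3, -6, 6, -12, 30, -84, 252, …
Sym-product of L_f,L_g gives L₀ (≤ ord 2).
h=h₀': d/dx-closure on L₀ ⇒ L.
L = 4 + (8 + 32·x)·Dx + (1 + 8·x + 16·x^2)·Dx^2  (order 2).
h: a_k = -48, 0, 96, -512, 2272, -47616/5, 194752/5, …
ICs: h(0) = -48, h′(0) = 0.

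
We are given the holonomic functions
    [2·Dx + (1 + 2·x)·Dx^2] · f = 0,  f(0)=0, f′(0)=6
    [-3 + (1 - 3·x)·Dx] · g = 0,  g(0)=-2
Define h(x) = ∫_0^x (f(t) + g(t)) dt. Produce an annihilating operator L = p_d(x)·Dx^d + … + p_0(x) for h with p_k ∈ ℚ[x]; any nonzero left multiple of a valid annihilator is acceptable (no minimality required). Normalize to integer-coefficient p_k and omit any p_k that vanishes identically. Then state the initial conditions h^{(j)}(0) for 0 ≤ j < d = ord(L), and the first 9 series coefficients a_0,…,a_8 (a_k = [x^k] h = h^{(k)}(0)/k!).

L = (-78 - 36·x)·Dx^2 + (-23 - 132·x - 72·x^2)·Dx^3 + (4 - x - 27·x^2 - 18·x^3)·Dx^4  (order 4).
h: a_k = 0, -2, 0, -8, -23/2, -174/5, -389/5, -1490/7, -15117/28, …
ICs: h(0) = 0, h′(0) = -2, h′′(0) = 0, h′′′(0) = -48.

f: a_k = 0, 6, -6, 8, -12, 96/5, -32, 384/7, -96, …
g: a_k = -2, -6, -18, -54, -162, -486, -1458, -4374, -13122, …
f+g: L₀ = lclm(L_f,L_g), ord ≤ 2+1.
Integrate: L := L₀·Dx.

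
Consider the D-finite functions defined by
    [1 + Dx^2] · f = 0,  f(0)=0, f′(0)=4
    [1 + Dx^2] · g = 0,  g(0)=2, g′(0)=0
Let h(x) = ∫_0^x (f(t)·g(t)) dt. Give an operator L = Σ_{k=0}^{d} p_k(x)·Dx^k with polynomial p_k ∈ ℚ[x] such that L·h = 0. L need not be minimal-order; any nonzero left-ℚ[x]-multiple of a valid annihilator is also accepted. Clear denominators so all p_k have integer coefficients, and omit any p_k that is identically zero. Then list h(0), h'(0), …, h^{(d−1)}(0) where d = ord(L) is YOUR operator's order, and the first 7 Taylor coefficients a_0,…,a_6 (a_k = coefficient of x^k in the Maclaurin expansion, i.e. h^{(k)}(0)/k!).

f: a_k = 0, 4, 0, -2/3, 0, 1/30, 0, …
g: a_k = 2, 0, -1, 0, 1/12, 0, -1/360, …
Product ⇒ symmetric product L₀, ord ≤ 4.
Integrate: L := L₀·Dx.
L = 4·Dx^2 + Dx^4  (order 4).
h: a_k = 0, 0, 4, 0, -4/3, 0, 8/45, …
ICs: h(0) = 0, h′(0) = 0, h′′(0) = 8, h′′′(0) = 0.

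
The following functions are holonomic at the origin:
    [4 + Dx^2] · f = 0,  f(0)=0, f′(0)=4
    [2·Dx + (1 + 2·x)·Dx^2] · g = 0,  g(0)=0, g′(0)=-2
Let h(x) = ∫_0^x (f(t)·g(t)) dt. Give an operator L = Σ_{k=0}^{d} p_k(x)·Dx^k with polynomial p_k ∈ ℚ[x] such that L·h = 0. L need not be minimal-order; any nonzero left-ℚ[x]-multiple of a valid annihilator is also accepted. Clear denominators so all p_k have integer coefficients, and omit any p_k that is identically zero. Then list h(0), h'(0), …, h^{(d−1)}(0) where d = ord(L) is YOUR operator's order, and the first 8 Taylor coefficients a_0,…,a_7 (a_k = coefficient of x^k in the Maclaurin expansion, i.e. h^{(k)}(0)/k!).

f: a_k = 0, 4, 0, -8/3, 0, 8/15, 0, -16/315, …
g: a_k = 0, -2, 2, -8/3, 4, -32/5, 32/3, -128/7, …
h₀=f·g: eliminate ⇒ L₀, order ≤ 2·2.
h=∫₀ˣh₀: take L = L₀·Dx.
L = (-48 + 192·x + 1216·x^2 + 2048·x^3 + 1024·x^4)·Dx + (32 + 320·x + 768·x^2 + 512·x^3)·Dx^2 + (160·x + 672·x^2 + 1024·x^3 + 512·x^4)·Dx^3 + (8 + 80·x + 192·x^2 + 128·x^3)·Dx^4 + (3 + 28·x + 92·x^2 + 128·x^3 + 64·x^4)·Dx^5  (order 5).
h: a_k = 0, 0, 0, -8/3, 2, -16/15, 16/9, -176/63, …
ICs: h(0) = 0, h′(0) = 0, h′′(0) = 0, h′′′(0) = -16, h′′′′(0) = 48.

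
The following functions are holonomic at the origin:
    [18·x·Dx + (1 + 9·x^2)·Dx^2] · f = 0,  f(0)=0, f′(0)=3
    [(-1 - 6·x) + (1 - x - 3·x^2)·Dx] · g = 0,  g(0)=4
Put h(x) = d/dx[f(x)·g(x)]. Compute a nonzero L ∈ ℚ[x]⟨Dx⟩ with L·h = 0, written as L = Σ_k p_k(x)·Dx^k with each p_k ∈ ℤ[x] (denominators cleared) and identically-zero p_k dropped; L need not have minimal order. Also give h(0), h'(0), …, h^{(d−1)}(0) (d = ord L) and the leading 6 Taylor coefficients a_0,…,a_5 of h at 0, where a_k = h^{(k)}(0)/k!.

f: a_k = 0, 3, 0, -9, 0, 243/5, …
g: a_k = 4, 4, 16, 28, 76, 160, …
Product ⇒ symmetric product L₀, ord ≤ 2.
Derive L from L₀ (diff closure).
L = (-6 + 1134·x^2 + 1944·x^3 + 8748·x^4) + (6 + 42·x + 54·x^2 + 270·x^3 + 1944·x^4 + 5832·x^5)·Dx + (-1 - 2·x - 30·x^2 + 18·x^3 - 108·x^4 + 324·x^5 + 729·x^6)·Dx^2  (order 2).
h: a_k = 12, 24, 36, 192, 1392, 12672/5, …
ICs: h(0) = 12, h′(0) = 24.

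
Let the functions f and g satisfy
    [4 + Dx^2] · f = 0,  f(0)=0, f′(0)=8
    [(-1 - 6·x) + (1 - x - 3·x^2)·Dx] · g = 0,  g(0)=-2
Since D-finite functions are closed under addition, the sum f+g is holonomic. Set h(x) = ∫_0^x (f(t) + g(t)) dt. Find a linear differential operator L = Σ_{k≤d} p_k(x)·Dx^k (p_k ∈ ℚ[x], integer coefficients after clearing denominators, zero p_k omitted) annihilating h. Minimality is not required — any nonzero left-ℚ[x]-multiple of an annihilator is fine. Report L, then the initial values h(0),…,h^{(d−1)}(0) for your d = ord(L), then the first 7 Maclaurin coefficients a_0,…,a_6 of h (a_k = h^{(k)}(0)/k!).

L = (-92 - 608·x - 512·x^2 - 1104·x^3 - 360·x^4 - 432·x^5)·Dx + (24 - 4·x - 24·x^2 - 80·x^3 - 180·x^4 - 216·x^5 - 216·x^6)·Dx^2 + (-23 - 152·x - 128·x^2 - 276·x^3 - 90·x^4 - 108·x^5)·Dx^3 + (6 - x - 6·x^2 - 20·x^3 - 45·x^4 - 54·x^5 - 54·x^6)·Dx^4  (order 4).
h: a_k = 0, -2, 3, -8/3, -29/6, -38/5, -592/45, …
ICs: h(0) = 0, h′(0) = -2, h′′(0) = 6, h′′′(0) = -16.

f: a_k = 0, 8, 0, -16/3, 0, 16/15, 0, …
g: a_k = -2, -2, -8, -14, -38, -80, -194, …
h₀=f+g: left-lcm gives L₀, ord ≤ 3.
h=∫h₀ ⇒ L = L₀·Dx.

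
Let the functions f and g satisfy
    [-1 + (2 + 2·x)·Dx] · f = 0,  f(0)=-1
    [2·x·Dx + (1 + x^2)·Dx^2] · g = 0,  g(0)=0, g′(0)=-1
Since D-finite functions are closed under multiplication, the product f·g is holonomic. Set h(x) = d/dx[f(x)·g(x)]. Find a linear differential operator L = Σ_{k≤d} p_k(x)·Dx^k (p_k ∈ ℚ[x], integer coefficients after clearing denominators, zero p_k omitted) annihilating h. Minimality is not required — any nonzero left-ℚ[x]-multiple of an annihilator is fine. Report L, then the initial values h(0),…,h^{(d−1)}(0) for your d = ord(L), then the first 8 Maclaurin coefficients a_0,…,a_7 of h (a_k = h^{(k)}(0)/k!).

L = (5 + 40·x + 2·x^2 - 24·x^3 - 3·x^4) + (28 + 84·x + 72·x^2 - 56·x^3 - 84·x^4 - 12·x^5)·Dx + (12 + 8·x - 12·x^2 - 16·x^3 - 28·x^4 - 24·x^5 - 4·x^6)·Dx^2  (order 2).
h: a_k = 1, 1, -11/8, -5/12, 389/384, 409/640, -18853/15360, -11167/26880, …
ICs: h(0) = 1, h′(0) = 1.

f: a_k = -1, -1/2, 1/8, -1/16, 5/128, -7/256, 21/1024, -33/2048, …
g: a_k = 0, -1, 0, 1/3, 0, -1/5, 0, 1/7, …
Product ⇒ symmetric product L₀, ord ≤ 2.
Differentiate: ansatz ord ≤ ord L₀ ⇒ L.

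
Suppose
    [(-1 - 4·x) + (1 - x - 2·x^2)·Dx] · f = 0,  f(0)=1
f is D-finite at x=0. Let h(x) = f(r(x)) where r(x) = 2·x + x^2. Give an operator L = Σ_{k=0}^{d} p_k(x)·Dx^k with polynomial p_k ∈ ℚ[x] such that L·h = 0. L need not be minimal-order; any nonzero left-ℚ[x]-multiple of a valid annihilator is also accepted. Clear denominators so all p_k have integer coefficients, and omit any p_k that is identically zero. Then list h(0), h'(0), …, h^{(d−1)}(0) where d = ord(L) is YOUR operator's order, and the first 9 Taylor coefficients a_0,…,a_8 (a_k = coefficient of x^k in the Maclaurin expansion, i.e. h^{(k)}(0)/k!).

f: a_k = 1, 1, 3, 5, 11, 21, 43, 85, 171, …
f∘r: x↦r, Dx↦Dx/r' in L_f ⇒ L₀.
L = (2 + 16·x + 8·x^2) + (-1 + 3·x + 6·x^2 + 2·x^3)·Dx  (order 1).
h: a_k = 1, 2, 13, 52, 239, 1054, 4701, 20904, 93027, …
ICs: h(0) = 1.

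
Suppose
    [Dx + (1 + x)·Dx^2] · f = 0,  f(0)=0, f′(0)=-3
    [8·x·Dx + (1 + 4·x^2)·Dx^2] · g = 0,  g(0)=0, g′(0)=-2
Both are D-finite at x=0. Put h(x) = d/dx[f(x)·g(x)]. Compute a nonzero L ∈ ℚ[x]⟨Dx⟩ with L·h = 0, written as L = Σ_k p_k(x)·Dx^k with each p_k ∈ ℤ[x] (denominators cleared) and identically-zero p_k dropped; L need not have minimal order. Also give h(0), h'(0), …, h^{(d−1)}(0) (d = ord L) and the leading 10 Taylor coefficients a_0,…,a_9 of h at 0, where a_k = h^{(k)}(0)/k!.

f: a_k = 0, -3, 3/2, -1, 3/4, -3/5, 1/2, -3/7, 3/8, -1/3, …
g: a_k = 0, -2, 0, 8/3, 0, -32/5, 0, 128/7, 0, -512/9, …
Product ⇒ symmetric product L₀, ord ≤ 4.
h₀' ⇒ L via d/dx closure of L₀.
L = (288 + 560·x + 3584·x^2 + 8640·x^3 + 7680·x^4 + 3328·x^5 + 1024·x^7) + (258 + 1840·x + 6992·x^2 + 19264·x^3 + 29440·x^4 + 23808·x^5 + 8960·x^6 + 3072·x^7 + 3584·x^8)·Dx + (36 + 628·x + 2496·x^2 + 6192·x^3 + 12288·x^4 + 15936·x^5 + 12288·x^6 + 5376·x^7 + 3072·x^8 + 2048·x^9)·Dx^2 + (17 + 66·x + 241·x^2 + 608·x^3 + 1152·x^4 + 1728·x^5 + 2016·x^6 + 1536·x^7 + 768·x^8 + 512·x^9 + 256·x^10)·Dx^3  (order 3).
h: a_k = 0, 12, -9, -24, 25/2, 532/5, -301/5, -1968/5, 29247/140, 163532/105, …
ICs: h(0) = 0, h′(0) = 12, h′′(0) = -18.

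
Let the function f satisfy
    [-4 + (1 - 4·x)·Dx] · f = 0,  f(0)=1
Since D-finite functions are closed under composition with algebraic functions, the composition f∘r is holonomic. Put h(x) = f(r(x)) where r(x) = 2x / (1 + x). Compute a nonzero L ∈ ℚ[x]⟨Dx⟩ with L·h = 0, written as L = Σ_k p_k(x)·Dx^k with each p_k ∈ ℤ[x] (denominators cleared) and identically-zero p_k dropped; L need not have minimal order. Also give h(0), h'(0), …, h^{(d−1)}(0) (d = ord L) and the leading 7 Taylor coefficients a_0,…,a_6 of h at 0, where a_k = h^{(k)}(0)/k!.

L = 8 + (-1 + 6·x + 7·x^2)·Dx  (order 1).
h: a_k = 1, 8, 56, 392, 2744, 19208, 134456, …
ICs: h(0) = 1.

f: a_k = 1, 4, 16, 64, 256, 1024, 4096, …
h₀=f(r): pull back L_f along r ⇒ L₀.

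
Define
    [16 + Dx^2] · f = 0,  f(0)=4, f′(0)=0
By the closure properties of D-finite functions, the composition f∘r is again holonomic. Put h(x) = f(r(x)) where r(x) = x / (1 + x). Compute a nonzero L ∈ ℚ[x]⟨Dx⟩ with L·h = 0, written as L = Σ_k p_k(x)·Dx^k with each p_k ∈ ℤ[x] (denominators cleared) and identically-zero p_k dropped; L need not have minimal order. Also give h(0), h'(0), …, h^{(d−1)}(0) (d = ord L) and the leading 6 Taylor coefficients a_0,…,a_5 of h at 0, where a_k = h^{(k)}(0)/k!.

L = 16 + (2 + 6·x + 6·x^2 + 2·x^3)·Dx + (1 + 4·x + 6·x^2 + 4·x^3 + x^4)·Dx^2  (order 2).
h: a_k = 4, 0, -32, 64, -160/3, -128/3, …
ICs: h(0) = 4, h′(0) = 0.

f: a_k = 4, 0, -32, 0, 128/3, 0, …
h₀=f(r): pull back L_f along r ⇒ L₀.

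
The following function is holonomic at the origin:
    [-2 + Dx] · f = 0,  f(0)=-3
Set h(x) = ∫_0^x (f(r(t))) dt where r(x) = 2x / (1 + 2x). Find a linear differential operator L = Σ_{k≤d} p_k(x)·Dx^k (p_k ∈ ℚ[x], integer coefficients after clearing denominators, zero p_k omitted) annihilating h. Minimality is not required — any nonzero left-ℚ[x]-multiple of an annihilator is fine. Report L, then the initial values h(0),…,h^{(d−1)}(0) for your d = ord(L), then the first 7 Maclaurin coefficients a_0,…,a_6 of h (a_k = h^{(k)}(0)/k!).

L = -4·Dx + (1 + 4·x + 4·x^2)·Dx^2  (order 2).
h: a_k = 0, -3, -6, 0, 4, -32/5, 32/5, …
ICs: h(0) = 0, h′(0) = -3.

f: a_k = -3, -6, -6, -4, -2, -4/5, -4/15, …
h₀=f(r): pull back L_f along r ⇒ L₀.
∫: right-multiply L₀ by Dx.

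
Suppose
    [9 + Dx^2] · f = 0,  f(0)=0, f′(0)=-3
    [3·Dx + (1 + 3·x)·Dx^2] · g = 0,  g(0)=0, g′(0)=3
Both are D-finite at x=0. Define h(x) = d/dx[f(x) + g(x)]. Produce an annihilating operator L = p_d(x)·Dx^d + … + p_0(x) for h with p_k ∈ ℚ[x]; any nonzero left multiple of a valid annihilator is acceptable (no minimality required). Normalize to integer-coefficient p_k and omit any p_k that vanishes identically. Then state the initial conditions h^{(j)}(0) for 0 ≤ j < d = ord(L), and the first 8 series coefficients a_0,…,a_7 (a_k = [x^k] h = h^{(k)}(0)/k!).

L = (63 + 54·x + 81·x^2) + (9 + 45·x + 81·x^2 + 81·x^3)·Dx + (7 + 6·x + 9·x^2)·Dx^2 + (1 + 5·x + 9·x^2 + 9·x^3)·Dx^3  (order 3).
h: a_k = 0, -9, 81/2, -81, 1863/8, -729, 175203/80, -6561, …
ICs: h(0) = 0, h′(0) = -9, h′′(0) = 81.

f: a_k = 0, -3, 0, 9/2, 0, -81/40, 0, 243/560, …
g: a_k = 0, 3, -9/2, 9, -81/4, 243/5, -243/2, 2187/7, …
h₀=f+g: left-lcm gives L₀, ord ≤ 4.
Differentiate: ansatz ord ≤ ord L₀ ⇒ L.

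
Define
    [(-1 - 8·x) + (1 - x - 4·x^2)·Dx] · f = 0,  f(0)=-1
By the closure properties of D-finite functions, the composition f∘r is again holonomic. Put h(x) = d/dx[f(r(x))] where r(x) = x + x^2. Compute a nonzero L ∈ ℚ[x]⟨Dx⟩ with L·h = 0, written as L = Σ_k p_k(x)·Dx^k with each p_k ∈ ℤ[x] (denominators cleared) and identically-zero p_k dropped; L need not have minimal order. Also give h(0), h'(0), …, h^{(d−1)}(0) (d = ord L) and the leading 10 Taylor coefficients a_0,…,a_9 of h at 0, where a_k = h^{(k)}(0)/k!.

f: a_k = -1, -1, -5, -9, -29, -65, -181, -441, -1165, -2929, …
L₀ from L_f via x↦r, Dx↦r'^{-1}Dx.
Derive L from L₀ (diff closure).
L = (12 + 78·x + 246·x^2 + 656·x^3 + 1128·x^4 + 960·x^5 + 320·x^6) + (-1 - 9·x - 9·x^2 + 66·x^3 + 220·x^4 + 312·x^5 + 224·x^6 + 64·x^7)·Dx  (order 1).
h: a_k = -1, -12, -57, -244, -1040, -4134, -16051, -61168, -229095, -847850, …
ICs: h(0) = -1.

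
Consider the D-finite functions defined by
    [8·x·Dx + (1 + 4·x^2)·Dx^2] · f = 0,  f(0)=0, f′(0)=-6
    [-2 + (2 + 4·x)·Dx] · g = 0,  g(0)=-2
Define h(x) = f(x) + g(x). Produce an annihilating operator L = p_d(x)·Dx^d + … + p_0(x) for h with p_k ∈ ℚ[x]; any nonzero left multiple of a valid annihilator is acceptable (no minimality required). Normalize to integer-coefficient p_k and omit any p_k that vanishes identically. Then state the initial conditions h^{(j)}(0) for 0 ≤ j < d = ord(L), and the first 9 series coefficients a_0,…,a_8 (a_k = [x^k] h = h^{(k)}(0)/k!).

f: a_k = 0, -6, 0, 8, 0, -96/5, 0, 384/7, 0, …
g: a_k = -2, -2, 1, -1, 5/4, -7/4, 21/8, -33/8, 429/64, …
Weyl lclm of L_f,L_g ⇒ L₀ (ord ≤ 3).
L = (-8 - 40·x + 96·x^2 + 96·x^3)·Dx + (-11 - 32·x + 40·x^2 + 384·x^3 + 336·x^4)·Dx^2 + (-1 + 6·x + 24·x^2 + 48·x^3 + 112·x^4 + 96·x^5)·Dx^3  (order 3).
h: a_k = -2, -8, 1, 7, 5/4, -419/20, 21/8, 2841/56, 429/64, …
ICs: h(0) = -2, h′(0) = -8, h′′(0) = 2.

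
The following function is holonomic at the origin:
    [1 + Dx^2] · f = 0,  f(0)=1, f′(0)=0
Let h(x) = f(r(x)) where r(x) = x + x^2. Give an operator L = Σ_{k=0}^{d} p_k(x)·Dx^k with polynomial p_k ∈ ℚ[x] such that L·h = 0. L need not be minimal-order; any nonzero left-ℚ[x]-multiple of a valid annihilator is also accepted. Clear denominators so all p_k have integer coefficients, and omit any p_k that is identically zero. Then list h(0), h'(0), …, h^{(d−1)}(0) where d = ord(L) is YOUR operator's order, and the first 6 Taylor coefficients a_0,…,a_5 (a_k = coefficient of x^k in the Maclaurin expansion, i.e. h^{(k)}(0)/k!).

L = (1 + 6·x + 12·x^2 + 8·x^3) - 2·Dx + (1 + 2·x)·Dx^2  (order 2).
h: a_k = 1, 0, -1/2, -1, -11/24, 1/6, …
ICs: h(0) = 1, h′(0) = 0.

f: a_k = 1, 0, -1/2, 0, 1/24, 0, …
Change of var in L_f (x↦r) gives L₀.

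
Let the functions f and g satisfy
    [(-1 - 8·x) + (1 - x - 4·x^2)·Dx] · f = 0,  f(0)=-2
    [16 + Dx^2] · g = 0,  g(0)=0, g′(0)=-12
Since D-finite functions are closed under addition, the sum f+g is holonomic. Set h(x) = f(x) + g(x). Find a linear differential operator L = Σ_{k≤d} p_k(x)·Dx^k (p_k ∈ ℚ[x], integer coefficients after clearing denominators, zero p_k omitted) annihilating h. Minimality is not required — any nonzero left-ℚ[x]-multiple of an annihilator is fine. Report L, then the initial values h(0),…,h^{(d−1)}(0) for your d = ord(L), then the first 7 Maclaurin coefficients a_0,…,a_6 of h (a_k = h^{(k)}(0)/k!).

f: a_k = -2, -2, -10, -18, -58, -130, -362, …
g: a_k = 0, -12, 0, 32, 0, -128/5, 0, …
Sum ⇒ L₀ = lclm(L_f,L_g) in ℚ(x)⟨Dx⟩.
L = (560 + 4608·x + 1664·x^2 + 6144·x^3 + 10240·x^4 + 16384·x^5) + (-208 + 272·x + 896·x^2 - 1408·x^3 - 1536·x^4 + 6144·x^5 + 8192·x^6)·Dx + (35 + 288·x + 104·x^2 + 384·x^3 + 640·x^4 + 1024·x^5)·Dx^2 + (-13 + 17·x + 56·x^2 - 88·x^3 - 96·x^4 + 384·x^5 + 512·x^6)·Dx^3  (order 3).
h: a_k = -2, -14, -10, 14, -58, -778/5, -362, …
ICs: h(0) = -2, h′(0) = -14, h′′(0) = -20.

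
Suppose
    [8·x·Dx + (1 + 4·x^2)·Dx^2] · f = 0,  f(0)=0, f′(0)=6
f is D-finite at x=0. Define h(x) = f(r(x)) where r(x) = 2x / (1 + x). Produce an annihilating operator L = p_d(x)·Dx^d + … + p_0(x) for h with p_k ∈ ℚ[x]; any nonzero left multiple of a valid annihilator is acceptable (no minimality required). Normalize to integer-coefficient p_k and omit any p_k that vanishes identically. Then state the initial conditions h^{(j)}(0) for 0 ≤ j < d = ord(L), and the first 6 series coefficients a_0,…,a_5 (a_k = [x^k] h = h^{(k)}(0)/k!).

L = (2 + 34·x)·Dx + (1 + 2·x + 17·x^2)·Dx^2  (order 2).
h: a_k = 0, 12, -12, -52, 180, 1212/5, …
ICs: h(0) = 0, h′(0) = 12.

f: a_k = 0, 6, 0, -8, 0, 96/5, …
Change of var in L_f (x↦r) gives L₀.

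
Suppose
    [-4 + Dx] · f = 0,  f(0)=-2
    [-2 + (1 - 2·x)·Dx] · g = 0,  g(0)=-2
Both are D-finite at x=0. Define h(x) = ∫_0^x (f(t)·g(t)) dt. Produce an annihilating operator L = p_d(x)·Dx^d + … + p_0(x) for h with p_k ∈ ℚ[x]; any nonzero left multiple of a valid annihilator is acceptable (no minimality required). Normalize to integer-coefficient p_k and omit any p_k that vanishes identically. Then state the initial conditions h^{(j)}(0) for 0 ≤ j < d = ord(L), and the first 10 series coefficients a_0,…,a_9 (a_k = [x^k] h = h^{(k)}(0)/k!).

L = (6 - 8·x)·Dx + (-1 + 2·x)·Dx^2  (order 2).
h: a_k = 0, 4, 12, 80/3, 152/3, 448/5, 6976/45, 84736/315, 9920/21, 2382848/2835, …
ICs: h(0) = 0, h′(0) = 4.

f: a_k = -2, -8, -16, -64/3, -64/3, -256/15, -512/45, -2048/315, -1024/315, -4096/2835, …
g: a_k = -2, -4, -8, -16, -32, -64, -128, -256, -512, -1024, …
Sym-product of L_f,L_g gives L₀ (≤ ord 1).
h=∫₀ˣh₀: take L = L₀·Dx.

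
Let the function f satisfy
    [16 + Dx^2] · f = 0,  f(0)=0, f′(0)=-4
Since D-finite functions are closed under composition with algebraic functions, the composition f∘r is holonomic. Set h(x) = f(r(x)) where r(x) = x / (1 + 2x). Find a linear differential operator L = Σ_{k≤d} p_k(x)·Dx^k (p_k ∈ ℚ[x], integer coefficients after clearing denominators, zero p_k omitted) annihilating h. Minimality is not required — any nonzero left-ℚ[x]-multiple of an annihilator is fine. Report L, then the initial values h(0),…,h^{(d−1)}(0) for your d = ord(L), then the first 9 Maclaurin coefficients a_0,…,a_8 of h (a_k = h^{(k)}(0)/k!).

L = 16 + (4 + 24·x + 48·x^2 + 32·x^3)·Dx + (1 + 8·x + 24·x^2 + 32·x^3 + 16·x^4)·Dx^2  (order 2).
h: a_k = 0, -4, 8, -16/3, -32, 2752/15, -640, 565504/315, -194048/45, …
ICs: h(0) = 0, h′(0) = -4.

f: a_k = 0, -4, 0, 32/3, 0, -128/15, 0, 1024/315, 0, …
f∘r: x↦r, Dx↦Dx/r' in L_f ⇒ L₀.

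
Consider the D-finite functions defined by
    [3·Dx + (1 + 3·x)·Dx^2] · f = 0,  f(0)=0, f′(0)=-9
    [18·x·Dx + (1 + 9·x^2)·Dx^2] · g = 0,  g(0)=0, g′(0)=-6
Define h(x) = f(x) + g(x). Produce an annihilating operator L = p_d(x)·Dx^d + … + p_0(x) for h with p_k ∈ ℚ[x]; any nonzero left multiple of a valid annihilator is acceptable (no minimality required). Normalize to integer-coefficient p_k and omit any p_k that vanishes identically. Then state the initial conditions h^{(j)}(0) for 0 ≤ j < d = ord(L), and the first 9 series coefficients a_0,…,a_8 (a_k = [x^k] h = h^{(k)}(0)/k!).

f: a_k = 0, -9, 27/2, -27, 243/4, -729/5, 729/2, -6561/7, 19683/8, …
g: a_k = 0, -6, 0, 18, 0, -486/5, 0, 4374/7, 0, …
L₀ := lclm(L_f,L_g); ord L₀ ≤ 2+2.
L = (-18 - 162·x + 486·x^2 + 486·x^3)·Dx + (-12 - 36·x + 972·x^3 + 972·x^4)·Dx^2 + (-1 + 3·x + 18·x^2 + 54·x^3 + 243·x^4 + 243·x^5)·Dx^3  (order 3).
h: a_k = 0, -15, 27/2, -9, 243/4, -243, 729/2, -2187/7, 19683/8, …
ICs: h(0) = 0, h′(0) = -15, h′′(0) = 27.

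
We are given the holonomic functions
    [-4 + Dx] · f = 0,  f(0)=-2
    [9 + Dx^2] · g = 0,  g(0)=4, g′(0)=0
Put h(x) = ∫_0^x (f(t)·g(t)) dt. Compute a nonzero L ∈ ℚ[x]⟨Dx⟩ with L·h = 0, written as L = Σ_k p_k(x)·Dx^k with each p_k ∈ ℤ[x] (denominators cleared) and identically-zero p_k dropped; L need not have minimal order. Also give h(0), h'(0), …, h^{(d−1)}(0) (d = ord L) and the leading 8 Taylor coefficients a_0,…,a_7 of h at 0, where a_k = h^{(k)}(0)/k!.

f: a_k = -2, -8, -16, -64/3, -64/3, -256/15, -512/45, -2048/315, …
g: a_k = 4, 0, -18, 0, 27/2, 0, -81/20, 0, …
L₀ := L_f ⊗_s L_g (sym. prod.), ord ≤ 2.
h=∫h₀ ⇒ L = L₀·Dx.
L = 25·Dx - 8·Dx^2 + Dx^3  (order 3).
h: a_k = 0, -8, -16, -28/3, 44/3, 527/15, 1558/45, 1679/90, …
ICs: h(0) = 0, h′(0) = -8, h′′(0) = -32.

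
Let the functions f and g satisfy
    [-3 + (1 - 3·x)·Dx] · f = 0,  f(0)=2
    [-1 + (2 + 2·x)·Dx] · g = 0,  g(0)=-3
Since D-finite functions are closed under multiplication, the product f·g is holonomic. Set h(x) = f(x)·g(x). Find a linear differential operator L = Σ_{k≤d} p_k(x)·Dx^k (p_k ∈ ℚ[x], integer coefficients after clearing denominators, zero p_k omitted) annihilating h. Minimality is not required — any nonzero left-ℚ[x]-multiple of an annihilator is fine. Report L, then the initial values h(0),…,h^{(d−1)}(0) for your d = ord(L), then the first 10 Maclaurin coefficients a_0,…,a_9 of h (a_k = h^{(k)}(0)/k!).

L = (7 + 3·x) + (-2 + 4·x + 6·x^2)·Dx  (order 1).
h: a_k = -6, -21, -249/4, -1497/8, -35913/64, -215499/128, -2585925/512, -15515649/1024, -744749865/16384, -4468501335/32768, …
ICs: h(0) = -6.

f: a_k = 2, 6, 18, 54, 162, 486, 1458, 4374, 13122, 39366, …
g: a_k = -3, -3/2, 3/8, -3/16, 15/128, -21/256, 63/1024, -99/2048, 1287/32768, -2145/65536, …
Sym-product of L_f,L_g gives L₀ (≤ ord 1).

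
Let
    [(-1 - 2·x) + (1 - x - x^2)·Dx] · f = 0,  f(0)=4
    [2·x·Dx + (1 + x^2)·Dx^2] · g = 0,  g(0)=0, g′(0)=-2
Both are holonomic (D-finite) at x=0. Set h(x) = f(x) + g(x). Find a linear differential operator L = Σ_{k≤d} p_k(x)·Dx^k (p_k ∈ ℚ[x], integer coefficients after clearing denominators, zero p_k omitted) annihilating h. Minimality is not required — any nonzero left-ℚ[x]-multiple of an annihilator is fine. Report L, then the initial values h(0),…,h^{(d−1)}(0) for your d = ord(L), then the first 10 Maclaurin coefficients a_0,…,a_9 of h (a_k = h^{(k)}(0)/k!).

L = (-4 + 16·x + 64·x^2 + 72·x^3 + 66·x^4 + 6·x^6)·Dx + (10 + 24·x + 28·x^2 + 60·x^3 + 65·x^4 + 50·x^5 + 3·x^6 + 6·x^7)·Dx^2 + (-2 - 2·x - 2·x^2 + 8·x^3 + 5·x^4 + 11·x^5 + 6·x^6 + x^7 + x^8)·Dx^3  (order 3).
h: a_k = 4, 2, 8, 38/3, 20, 158/5, 52, 590/7, 136, 1978/9, …
ICs: h(0) = 4, h′(0) = 2, h′′(0) = 16.

f: a_k = 4, 4, 8, 12, 20, 32, 52, 84, 136, 220, …
g: a_k = 0, -2, 0, 2/3, 0, -2/5, 0, 2/7, 0, -2/9, …
Weyl lclm of L_f,L_g ⇒ L₀ (ord ≤ 3).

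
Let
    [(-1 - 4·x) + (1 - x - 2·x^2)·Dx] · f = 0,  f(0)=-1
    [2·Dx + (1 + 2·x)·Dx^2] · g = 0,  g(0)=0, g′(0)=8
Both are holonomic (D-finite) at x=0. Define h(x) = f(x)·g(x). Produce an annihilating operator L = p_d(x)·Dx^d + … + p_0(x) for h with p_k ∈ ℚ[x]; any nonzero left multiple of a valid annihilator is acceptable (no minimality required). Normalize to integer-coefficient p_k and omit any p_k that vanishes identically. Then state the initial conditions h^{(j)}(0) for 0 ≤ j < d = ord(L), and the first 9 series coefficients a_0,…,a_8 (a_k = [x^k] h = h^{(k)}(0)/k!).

L = (6 + 16·x) + (14·x + 20·x^2)·Dx + (-1 - x + 4·x^2 + 4·x^3)·Dx^2  (order 2).
h: a_k = 0, -8, 0, -80/3, -32/3, -448/5, -1024/15, -33664/105, -2304/7, …
ICs: h(0) = 0, h′(0) = -8.

f: a_k = -1, -1, -3, -5, -11, -21, -43, -85, -171, …
g: a_k = 0, 8, -8, 32/3, -16, 128/5, -128/3, 512/7, -128, …
f·g: L₀ = L_f ⊗_s L_g, ord ≤ 1·2.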